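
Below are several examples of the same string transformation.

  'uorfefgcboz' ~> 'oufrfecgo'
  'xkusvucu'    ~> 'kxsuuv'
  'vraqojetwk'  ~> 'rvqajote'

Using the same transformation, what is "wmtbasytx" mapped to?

mwbtsat

Rule — swap each adjacent pair of characters (1↔2, 3↔4, ...), then delete the last 2 characters.
On "wmtbasytx" that produces "mwbtsat".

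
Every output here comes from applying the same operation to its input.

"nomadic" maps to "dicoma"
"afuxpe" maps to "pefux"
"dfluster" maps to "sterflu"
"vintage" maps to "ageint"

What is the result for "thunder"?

derhun

In each case the input is transformed by: delete the first character, then move the first 3 characters to the end (rotate left by 3).
On "thunder" that produces "derhun".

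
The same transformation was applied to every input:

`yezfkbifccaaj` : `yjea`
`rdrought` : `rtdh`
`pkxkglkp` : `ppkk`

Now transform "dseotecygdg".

Each output is the input with this applied: take characters alternately from the front and the back (1st, last, 2nd, 2nd-last, ...), then keep only the first 4 characters.
Starting from "dseotecygdg": after the first operation, "dgsdegoytce"; after the second, "dgsd".

dgsd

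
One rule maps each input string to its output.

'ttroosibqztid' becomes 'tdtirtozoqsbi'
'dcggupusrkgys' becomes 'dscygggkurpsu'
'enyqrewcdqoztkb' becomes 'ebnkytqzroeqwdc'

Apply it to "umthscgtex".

The pattern: take characters alternately from the front and the back (1st, last, 2nd, 2nd-last, ...).
On "umthscgtex" that produces "uxmetthgsc".

uxmetthgsc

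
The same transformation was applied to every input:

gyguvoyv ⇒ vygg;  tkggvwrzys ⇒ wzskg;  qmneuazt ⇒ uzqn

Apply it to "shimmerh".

What's happening: swap the front and back halves of the string, then keep every other character starting from the first (positions 1st, 3rd, 5th, ...).
"shimmerh" → "merhshim" → "mrsi".

mrsi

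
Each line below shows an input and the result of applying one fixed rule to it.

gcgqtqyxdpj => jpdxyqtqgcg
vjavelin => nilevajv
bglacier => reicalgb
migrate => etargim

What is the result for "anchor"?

rohcna

Each output is the input with this applied: reverse the string.
For "anchor" the result is "rohcna".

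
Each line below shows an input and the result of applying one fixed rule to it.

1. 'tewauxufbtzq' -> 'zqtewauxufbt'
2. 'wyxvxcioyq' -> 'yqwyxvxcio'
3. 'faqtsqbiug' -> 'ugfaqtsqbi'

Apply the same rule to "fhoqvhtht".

htfhoqvht

The transformation: move the last 2 characters to the front (rotate right by 2).
"fhoqvhtht" → "htfhoqvht".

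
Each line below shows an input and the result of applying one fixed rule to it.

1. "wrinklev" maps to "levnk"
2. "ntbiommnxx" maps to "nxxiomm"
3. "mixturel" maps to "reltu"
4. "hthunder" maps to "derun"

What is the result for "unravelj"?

Looking at the pairs, the operation is to delete the first 3 characters, then move the last 3 characters to the front (rotate right by 3).
For "unravelj", step one produces "avelj"; step two turns that into "eljav".

eljav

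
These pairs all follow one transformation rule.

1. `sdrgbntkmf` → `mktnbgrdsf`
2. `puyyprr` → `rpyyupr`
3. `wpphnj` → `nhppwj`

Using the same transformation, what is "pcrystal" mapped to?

atsyrcpl

In each case the input is transformed by: move the last character to the front, then reverse the string.
Doing the same to "pcrystal": "atsyrcpl".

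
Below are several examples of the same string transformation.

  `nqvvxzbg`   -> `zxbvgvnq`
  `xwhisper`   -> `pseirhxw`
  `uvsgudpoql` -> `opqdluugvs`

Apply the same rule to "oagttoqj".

Each output is the input with this applied: move the last 3 characters to the front (rotate right by 3), then take characters alternately from the front and the back (1st, last, 2nd, 2nd-last, ...).
Working it through for "oagttoqj": intermediate "oqjoagtt", final "otqtjgoa".

otqtjgoa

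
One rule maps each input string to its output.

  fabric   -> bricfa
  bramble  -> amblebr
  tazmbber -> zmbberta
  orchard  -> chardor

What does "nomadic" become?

Each output is the input with this applied: move the first 2 characters to the end (rotate left by 2).
Doing the same to "nomadic": "madicno".

madicno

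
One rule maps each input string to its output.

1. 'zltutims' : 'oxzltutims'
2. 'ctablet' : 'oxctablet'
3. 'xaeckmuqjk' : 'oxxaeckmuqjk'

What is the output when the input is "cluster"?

Each output is the input with this applied: prepend "ox".
Doing the same to "cluster": "oxcluster".

oxcluster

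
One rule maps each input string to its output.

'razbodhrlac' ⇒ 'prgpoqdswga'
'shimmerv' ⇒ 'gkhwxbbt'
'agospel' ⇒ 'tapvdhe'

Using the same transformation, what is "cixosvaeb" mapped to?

tqrxmdhkp

In each case the input is transformed by: move the last 2 characters to the front (rotate right by 2), then shift every letter 11 places backward in the alphabet (wrapping around).
For "cixosvaeb", step one produces "ebcixosva"; step two turns that into "tqrxmdhkp".
(Check on "razbodhrlac": → "acrazbodhrl" → "prgpoqdswga" ✓)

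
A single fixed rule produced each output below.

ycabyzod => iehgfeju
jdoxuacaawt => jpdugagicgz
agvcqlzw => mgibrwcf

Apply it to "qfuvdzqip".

lwbafjowv

The rule is to swap each adjacent pair of characters (1↔2, 3↔4, ...), then shift every letter 6 places forward in the alphabet (wrapping around).
"qfuvdzqip" → "fqvuzdiqp" → "lwbafjowv".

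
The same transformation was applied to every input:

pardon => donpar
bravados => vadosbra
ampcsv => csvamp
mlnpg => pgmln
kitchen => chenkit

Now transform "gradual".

What's happening: move the first 3 characters to the end (rotate left by 3).
Applying that to "gradual" gives "dualgra".

dualgra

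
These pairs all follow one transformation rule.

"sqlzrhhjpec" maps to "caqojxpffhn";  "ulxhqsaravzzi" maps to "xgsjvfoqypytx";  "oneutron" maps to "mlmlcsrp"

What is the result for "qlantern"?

The rule is to shift every letter 2 places backward in the alphabet (wrapping around), then move the last 2 characters to the front (rotate right by 2).
Starting from "qlantern": after the first operation, "ojylrcpl"; after the second, "plojylrc".

plojylrc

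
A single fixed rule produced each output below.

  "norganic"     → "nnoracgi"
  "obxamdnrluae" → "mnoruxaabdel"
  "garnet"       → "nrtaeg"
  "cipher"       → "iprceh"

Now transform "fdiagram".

What's happening: sort the characters into alphabetical order, then swap the front and back halves of the string.
For "fdiagram", step one produces "aadfgimr"; step two turns that into "gimraadf".

gimraadf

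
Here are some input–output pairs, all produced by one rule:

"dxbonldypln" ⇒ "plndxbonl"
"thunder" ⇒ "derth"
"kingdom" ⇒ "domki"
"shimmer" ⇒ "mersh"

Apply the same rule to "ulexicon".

conule

In each case the input is transformed by: move the last 3 characters to the front (rotate right by 3), then delete the last 2 characters.
Working it through for "ulexicon": intermediate "conulexi", final "conule".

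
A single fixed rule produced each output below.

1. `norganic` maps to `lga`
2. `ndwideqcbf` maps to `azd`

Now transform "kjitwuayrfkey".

Each output is the input with this applied: shift every letter 2 places backward in the alphabet (wrapping around), then keep only the last 3 characters.
"kjitwuayrfkey" → "icw".

icw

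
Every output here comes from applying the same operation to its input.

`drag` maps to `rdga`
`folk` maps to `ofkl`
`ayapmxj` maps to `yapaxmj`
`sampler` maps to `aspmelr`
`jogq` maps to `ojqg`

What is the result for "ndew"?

Looking at the pairs, the operation is to swap each adjacent pair of characters (1↔2, 3↔4, ...).
For "ndew" the result is "dnwe".

dnwe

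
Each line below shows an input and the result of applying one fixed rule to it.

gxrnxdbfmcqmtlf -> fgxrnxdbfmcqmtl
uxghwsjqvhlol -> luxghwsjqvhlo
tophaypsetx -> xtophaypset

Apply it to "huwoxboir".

In each case the input is transformed by: move the last character to the front.
"huwoxboir" → "rhuwoxboi".

rhuwoxboi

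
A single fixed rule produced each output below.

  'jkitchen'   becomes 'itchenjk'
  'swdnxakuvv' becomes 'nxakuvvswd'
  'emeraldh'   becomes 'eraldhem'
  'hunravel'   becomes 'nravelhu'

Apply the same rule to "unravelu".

raveluun

Rule — move the last 2 characters to the front (rotate right by 2), then swap the front and back halves of the string.
"unravelu" → "luunrave" → "raveluun".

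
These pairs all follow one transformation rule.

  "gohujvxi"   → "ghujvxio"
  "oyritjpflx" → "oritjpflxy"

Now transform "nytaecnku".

The pattern: move the first character to the end, then swap the first and last characters.
"nytaecnku" → "ytaecnkun" → "ntaecnkuy".

ntaecnkuy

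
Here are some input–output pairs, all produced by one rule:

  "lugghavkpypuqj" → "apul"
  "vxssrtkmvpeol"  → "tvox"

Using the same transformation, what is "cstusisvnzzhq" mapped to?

inhs

Rule — move the first 3 characters to the end (rotate left by 3), then keep one character in every 3, starting at position 3 (positions 3rd, 6th, 9th, ...).
On "cstusisvnzzhq": the first step gives "usisvnzzhqcst", and the second then gives "inhs".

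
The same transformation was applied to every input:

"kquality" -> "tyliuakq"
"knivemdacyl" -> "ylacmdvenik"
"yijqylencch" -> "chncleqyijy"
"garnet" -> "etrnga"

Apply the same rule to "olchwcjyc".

Looking at the pairs, the operation is to reverse the string, then swap each adjacent pair of characters (1↔2, 3↔4, ...).
Doing the same to "olchwcjyc": "yccjhwlco".
(Check on "yijqylencch": → "hccnelyqjiy" → "chncleqyijy" ✓)

yccjhwlco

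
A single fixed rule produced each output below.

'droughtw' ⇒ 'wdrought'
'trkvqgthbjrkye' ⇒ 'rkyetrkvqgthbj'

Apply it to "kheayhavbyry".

yrykheayhavb

What's happening: move the first 3 characters to the end (rotate left by 3), then swap the front and back halves of the string.
Starting from "kheayhavbyry": after the first operation, "ayhavbyrykhe"; after the second, "yrykheayhavb".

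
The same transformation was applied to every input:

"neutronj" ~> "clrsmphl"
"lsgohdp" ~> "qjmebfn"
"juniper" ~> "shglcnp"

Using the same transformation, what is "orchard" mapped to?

The pattern: swap each adjacent pair of characters (1↔2, 3↔4, ...), then shift every letter 2 places backward in the alphabet (wrapping around).
Applying both steps to "orchard": "rohcrad", then "pmfapyb".

pmfapyb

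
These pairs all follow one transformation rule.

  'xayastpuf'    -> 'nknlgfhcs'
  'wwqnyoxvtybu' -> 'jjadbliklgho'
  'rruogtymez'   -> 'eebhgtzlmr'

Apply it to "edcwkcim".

qrjppxzv

The rule is to swap each adjacent pair of characters (1↔2, 3↔4, ...), then shift every letter 13 places forward in the alphabet (wrapping around) — i.e. ROT13.
"edcwkcim" → "qrjppxzv".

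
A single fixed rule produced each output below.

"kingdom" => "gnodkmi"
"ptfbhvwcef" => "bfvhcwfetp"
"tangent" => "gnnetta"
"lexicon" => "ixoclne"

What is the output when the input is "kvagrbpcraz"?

gabrcparkzv

The pattern: move the first 2 characters to the end (rotate left by 2), then swap each adjacent pair of characters (1↔2, 3↔4, ...).
Applying both steps to "kvagrbpcraz": "agrbpcrazkv", then "gabrcparkzv".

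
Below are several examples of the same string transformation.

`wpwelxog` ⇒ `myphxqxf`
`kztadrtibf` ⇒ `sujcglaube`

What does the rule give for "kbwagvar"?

Looking at the pairs, the operation is to shift every letter 1 place forward in the alphabet (wrapping around), then swap the front and back halves of the string.
Working it through for "kbwagvar": intermediate "lcxbhwbs", final "hwbslcxb".
(Check on "wpwelxog": → "xqxfmyph" → "myphxqxf" ✓)

hwbslcxb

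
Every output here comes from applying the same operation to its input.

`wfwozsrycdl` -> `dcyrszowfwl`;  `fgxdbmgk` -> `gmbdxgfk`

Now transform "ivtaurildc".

In each case the input is transformed by: move the last character to the front, then reverse the string.
On "ivtaurildc" that produces "dliruatvic".
(Check on "fgxdbmgk": → "kfgxdbmg" → "gmbdxgfk" ✓)

dliruatvic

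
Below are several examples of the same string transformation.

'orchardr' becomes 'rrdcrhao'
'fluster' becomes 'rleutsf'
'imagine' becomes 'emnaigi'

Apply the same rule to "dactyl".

layctd

Looking at the pairs, the operation is to take characters alternately from the front and the back (1st, last, 2nd, 2nd-last, ...), then move the first character to the end.
"dactyl" → "dlayct" → "layctd".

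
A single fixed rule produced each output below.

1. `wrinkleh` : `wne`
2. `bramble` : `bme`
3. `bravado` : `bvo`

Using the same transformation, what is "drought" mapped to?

Looking at the pairs, the operation is to keep one character in every 3, starting at position 1 (positions 1st, 4th, 7th, ...).
For "drought" the result is "dut".

dut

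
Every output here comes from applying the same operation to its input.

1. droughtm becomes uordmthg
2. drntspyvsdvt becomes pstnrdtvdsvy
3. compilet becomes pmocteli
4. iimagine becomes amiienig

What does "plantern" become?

What's happening: reverse the string, then swap the front and back halves of the string.
On "plantern" that produces "nalpnret".

nalpnret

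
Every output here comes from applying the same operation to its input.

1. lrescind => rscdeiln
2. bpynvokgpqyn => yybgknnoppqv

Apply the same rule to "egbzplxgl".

In each case the input is transformed by: sort the characters into alphabetical order, then move the last 2 characters to the front (rotate right by 2).
For "egbzplxgl", step one produces "beggllpxz"; step two turns that into "xzbeggllp".

xzbeggllp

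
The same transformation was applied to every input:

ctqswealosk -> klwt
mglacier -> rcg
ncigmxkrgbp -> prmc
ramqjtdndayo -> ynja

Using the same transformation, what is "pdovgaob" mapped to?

bgd

Each output is the input with this applied: keep one character in every 3, starting at position 2 (positions 2nd, 5th, 8th, ...), then reverse the string.
Working it through for "pdovgaob": intermediate "dgb", final "bgd".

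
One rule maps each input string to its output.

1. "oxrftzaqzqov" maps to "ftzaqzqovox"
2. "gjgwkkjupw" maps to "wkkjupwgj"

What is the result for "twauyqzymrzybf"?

Rule — move the first 3 characters to the end (rotate left by 3), then delete the last character.
For "twauyqzymrzybf", step one produces "uyqzymrzybftwa"; step two turns that into "uyqzymrzybftw".

uyqzymrzybftw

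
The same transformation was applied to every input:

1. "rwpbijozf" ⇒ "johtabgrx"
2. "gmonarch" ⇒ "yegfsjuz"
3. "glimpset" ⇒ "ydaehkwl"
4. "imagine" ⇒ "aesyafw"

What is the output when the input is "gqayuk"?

In each case the input is transformed by: shift every letter 8 places backward in the alphabet (wrapping around).
So "gqayuk" becomes "yisqmc".

yisqmc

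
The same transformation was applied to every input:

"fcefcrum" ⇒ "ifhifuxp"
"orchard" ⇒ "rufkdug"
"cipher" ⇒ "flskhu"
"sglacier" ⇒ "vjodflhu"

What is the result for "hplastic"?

The transformation: shift every letter 3 places forward in the alphabet (wrapping around).
For "hplastic" the result is "ksodvwlf".

ksodvwlf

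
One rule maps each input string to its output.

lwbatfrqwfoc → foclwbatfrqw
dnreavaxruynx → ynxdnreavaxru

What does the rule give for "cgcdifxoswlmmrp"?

mrpcgcdifxoswlm

In each case the input is transformed by: move the last 3 characters to the front (rotate right by 3).
"cgcdifxoswlmmrp" → "mrpcgcdifxoswlm".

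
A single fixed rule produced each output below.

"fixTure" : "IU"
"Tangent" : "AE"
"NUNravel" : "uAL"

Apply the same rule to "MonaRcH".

Or

The rule is to flip the case of every letter, then keep one character in every 3, starting at position 2 (positions 2nd, 5th, 8th, ...).
For "MonaRcH", step one produces "mONArCh"; step two turns that into "Or".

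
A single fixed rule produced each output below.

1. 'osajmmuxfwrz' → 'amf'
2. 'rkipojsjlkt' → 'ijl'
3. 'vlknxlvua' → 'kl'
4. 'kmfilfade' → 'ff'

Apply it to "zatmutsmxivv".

Each output is the input with this applied: delete the last 2 characters, then keep one character in every 3, starting at position 3 (positions 3rd, 6th, 9th, ...).
Applying both steps to "zatmutsmxivv": "zatmutsmxi", then "ttx".

ttx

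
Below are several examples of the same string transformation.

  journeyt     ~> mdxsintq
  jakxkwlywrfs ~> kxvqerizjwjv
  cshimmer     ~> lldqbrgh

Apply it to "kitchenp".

gdmojhsb

The transformation: shift every letter 1 place backward in the alphabet (wrapping around), then swap the front and back halves of the string.
"kitchenp" → "jhsbgdmo" → "gdmojhsb".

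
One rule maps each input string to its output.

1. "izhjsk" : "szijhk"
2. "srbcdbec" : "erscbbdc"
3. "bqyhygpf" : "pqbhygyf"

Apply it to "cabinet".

The rule is to swap each adjacent pair of characters (1↔2, 3↔4, ...), then move the last character to the front.
Working it through for "cabinet": intermediate "acibent", final "taciben".

taciben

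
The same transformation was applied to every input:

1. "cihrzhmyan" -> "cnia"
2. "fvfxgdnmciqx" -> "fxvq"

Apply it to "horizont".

hton

Looking at the pairs, the operation is to take characters alternately from the front and the back (1st, last, 2nd, 2nd-last, ...), then keep only the first 4 characters.
"horizont" → "htonroiz" → "hton".
(Check on "cihrzhmyan": → "cniahyrmzh" → "cnia" ✓)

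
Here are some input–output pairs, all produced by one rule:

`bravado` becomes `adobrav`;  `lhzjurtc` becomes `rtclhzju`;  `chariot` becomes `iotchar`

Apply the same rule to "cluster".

The rule is to move the last 3 characters to the front (rotate right by 3).
On "cluster" that produces "terclus".

terclus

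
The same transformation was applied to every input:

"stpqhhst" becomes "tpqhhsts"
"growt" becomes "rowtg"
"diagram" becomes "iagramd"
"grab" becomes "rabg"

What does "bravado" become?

The rule is to move the first character to the end.
Doing the same to "bravado": "ravadob".

ravadob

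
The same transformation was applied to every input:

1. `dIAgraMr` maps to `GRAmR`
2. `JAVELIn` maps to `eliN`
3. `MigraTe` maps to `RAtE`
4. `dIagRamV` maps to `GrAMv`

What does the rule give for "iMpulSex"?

Each output is the input with this applied: delete the first 3 characters, then flip the case of every letter.
So "iMpulSex" becomes "ULsEX".

ULsEX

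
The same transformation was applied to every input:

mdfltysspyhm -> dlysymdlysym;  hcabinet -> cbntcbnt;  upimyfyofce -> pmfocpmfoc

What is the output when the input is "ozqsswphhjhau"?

zswhjazswhja

Looking at the pairs, the operation is to keep every other character starting from the second (positions 2nd, 4th, 6th, ...), then write the whole string twice.
For "ozqsswphhjhau", step one produces "zswhja"; step two turns that into "zswhjazswhja".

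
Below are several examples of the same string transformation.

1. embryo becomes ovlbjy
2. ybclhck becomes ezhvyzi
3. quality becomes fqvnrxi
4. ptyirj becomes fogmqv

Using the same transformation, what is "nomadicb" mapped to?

fzykljxa

What's happening: shift every letter 3 places backward in the alphabet (wrapping around), then move the last 3 characters to the front (rotate right by 3).
Starting from "nomadicb": after the first operation, "kljxafzy"; after the second, "fzykljxa".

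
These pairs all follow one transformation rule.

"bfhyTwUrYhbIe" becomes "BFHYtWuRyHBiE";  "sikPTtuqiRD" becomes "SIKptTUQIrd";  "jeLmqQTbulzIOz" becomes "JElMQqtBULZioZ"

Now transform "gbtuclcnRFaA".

The transformation: flip the case of every letter.
Doing the same to "gbtuclcnRFaA": "GBTUCLCNrfAa".

GBTUCLCNrfAa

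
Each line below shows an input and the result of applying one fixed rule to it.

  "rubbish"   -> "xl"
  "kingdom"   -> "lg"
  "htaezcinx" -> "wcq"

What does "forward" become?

rd

What's happening: keep one character in every 3, starting at position 2 (positions 2nd, 5th, 8th, ...), then shift every letter 3 places forward in the alphabet (wrapping around).
Applying both steps to "forward": "oa", then "rd".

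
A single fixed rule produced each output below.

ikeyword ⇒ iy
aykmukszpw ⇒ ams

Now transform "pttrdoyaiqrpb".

pryq

Looking at the pairs, the operation is to keep one character in every 3, starting at position 1 (positions 1st, 4th, 7th, ...), then delete the last character.
Applying both steps to "pttrdoyaiqrpb": "pryqb", then "pryq".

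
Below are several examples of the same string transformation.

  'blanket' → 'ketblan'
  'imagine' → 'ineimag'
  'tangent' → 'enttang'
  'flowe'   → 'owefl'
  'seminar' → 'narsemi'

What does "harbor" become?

Looking at the pairs, the operation is to move the last 3 characters to the front (rotate right by 3).
Applying that to "harbor" gives "borhar".

borhar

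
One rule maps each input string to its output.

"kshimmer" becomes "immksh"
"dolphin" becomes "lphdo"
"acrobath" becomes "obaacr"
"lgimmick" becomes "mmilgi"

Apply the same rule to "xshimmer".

Looking at the pairs, the operation is to delete the last 2 characters, then move the last 3 characters to the front (rotate right by 3).
On "xshimmer": the first step gives "xshimm", and the second then gives "immxsh".

immxsh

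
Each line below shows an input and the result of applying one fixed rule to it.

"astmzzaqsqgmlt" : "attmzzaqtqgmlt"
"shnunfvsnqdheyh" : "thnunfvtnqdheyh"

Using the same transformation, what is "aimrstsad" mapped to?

aimrtttad

What's happening: replace every "s" with "t".
Doing the same to "aimrstsad": "aimrtttad".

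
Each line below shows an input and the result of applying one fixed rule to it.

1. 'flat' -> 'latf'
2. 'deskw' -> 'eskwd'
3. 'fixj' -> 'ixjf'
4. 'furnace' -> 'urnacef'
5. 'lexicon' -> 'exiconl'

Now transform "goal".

oalg

Rule — move the first character to the end.
Doing the same to "goal": "oalg".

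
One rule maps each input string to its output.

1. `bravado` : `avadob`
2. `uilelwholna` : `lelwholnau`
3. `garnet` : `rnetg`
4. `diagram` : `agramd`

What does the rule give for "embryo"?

What's happening: move the first character to the end, then delete the first character.
So "embryo" becomes "bryoe".

bryoe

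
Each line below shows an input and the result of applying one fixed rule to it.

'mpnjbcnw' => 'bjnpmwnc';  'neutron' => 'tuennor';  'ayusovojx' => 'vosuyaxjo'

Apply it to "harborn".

brahnro

In each case the input is transformed by: reverse the string, then move the first 3 characters to the end (rotate left by 3).
Applying both steps to "harborn": "nrobrah", then "brahnro".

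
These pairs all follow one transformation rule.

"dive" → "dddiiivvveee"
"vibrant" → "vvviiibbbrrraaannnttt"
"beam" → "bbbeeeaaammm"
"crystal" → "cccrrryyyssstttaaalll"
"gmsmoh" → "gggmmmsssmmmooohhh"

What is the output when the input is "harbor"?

The rule is to repeat every character 3 times.
For "harbor" the result is "hhhaaarrrbbbooorrr".

hhhaaarrrbbbooorrr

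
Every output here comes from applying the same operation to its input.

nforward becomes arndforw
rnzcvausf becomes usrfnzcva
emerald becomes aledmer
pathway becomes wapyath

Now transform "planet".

Rule — swap the first and last characters, then move the last 3 characters to the front (rotate right by 3).
So "planet" becomes "neptla".

neptla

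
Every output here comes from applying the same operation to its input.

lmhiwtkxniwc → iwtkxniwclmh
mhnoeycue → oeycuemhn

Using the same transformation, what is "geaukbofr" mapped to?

ukbofrgea

The rule is to move the first 3 characters to the end (rotate left by 3).
"geaukbofr" → "ukbofrgea".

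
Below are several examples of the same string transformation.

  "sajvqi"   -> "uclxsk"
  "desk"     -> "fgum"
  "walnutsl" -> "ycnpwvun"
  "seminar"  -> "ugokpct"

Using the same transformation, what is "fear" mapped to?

hgct

Rule — shift every letter 2 places forward in the alphabet (wrapping around).
Doing the same to "fear": "hgct".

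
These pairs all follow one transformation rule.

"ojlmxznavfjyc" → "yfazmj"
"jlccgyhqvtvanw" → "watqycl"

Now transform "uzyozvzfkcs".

cfvoz

Looking at the pairs, the operation is to keep every other character starting from the second (positions 2nd, 4th, 6th, ...), then reverse the string.
Applying that to "uzyozvzfkcs" gives "cfvoz".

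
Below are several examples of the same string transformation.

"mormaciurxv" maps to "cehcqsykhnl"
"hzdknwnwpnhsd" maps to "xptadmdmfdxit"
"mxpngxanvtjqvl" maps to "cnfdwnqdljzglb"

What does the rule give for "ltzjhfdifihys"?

bjpzxvtyvyxoi

In each case the input is transformed by: shift every letter 10 places backward in the alphabet (wrapping around).
So "ltzjhfdifihys" becomes "bjpzxvtyvyxoi".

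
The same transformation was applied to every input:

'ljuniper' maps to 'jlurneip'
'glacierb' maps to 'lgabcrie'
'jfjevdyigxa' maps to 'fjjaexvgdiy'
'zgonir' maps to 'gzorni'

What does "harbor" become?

ahrrbo

The rule is to move the first character to the end, then take characters alternately from the front and the back (1st, last, 2nd, 2nd-last, ...).
Applying both steps to "harbor": "arborh", then "ahrrbo".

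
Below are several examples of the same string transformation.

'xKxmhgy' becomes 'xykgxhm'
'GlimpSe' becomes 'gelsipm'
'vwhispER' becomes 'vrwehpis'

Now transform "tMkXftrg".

tgmrktxf

Looking at the pairs, the operation is to take characters alternately from the front and the back (1st, last, 2nd, 2nd-last, ...), then convert every letter to lowercase.
Doing the same to "tMkXftrg": "tgmrktxf".
(Check on "xKxmhgy": → "xyKgxhm" → "xykgxhm" ✓)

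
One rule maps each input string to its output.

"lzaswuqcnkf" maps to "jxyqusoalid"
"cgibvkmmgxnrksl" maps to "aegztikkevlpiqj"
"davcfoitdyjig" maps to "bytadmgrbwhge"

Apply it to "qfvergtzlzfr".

Each output is the input with this applied: shift every letter 2 places backward in the alphabet (wrapping around).
For "qfvergtzlzfr" the result is "odtcperxjxdp".

odtcperxjxdp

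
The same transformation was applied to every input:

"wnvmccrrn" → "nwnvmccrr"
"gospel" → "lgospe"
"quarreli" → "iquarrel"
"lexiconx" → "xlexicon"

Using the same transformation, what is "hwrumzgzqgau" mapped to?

uhwrumzgzqga

The pattern: move the last character to the front.
So "hwrumzgzqgau" becomes "uhwrumzgzqga".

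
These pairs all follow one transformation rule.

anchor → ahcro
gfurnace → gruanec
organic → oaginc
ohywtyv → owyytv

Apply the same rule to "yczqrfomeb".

yqzfrmobe

Rule — swap each adjacent pair of characters (1↔2, 3↔4, ...), then delete the first character.
"yczqrfomeb" → "cyqzfrmobe" → "yqzfrmobe".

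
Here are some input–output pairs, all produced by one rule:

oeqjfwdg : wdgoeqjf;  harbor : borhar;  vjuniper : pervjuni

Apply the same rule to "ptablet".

The rule is to move the last 3 characters to the front (rotate right by 3).
So "ptablet" becomes "letptab".

letptab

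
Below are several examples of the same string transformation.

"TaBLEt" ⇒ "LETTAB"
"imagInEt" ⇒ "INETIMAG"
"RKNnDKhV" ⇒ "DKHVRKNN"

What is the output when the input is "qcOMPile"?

PILEQCOM

The pattern: swap the front and back halves of the string, then convert every letter to uppercase.
Applying both steps to "qcOMPile": "PileqcOM", then "PILEQCOM".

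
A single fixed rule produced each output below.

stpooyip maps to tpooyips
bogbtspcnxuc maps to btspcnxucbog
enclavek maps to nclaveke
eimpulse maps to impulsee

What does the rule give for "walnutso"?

alnutsow

The rule is to swap the front and back halves of the string, then move the last 3 characters to the front (rotate right by 3).
On "walnutso": the first step gives "utsowaln", and the second then gives "alnutsow".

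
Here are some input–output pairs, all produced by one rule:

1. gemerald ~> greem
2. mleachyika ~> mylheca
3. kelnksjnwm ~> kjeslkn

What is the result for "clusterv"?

ctlsu

The pattern: delete the last 3 characters, then take characters alternately from the front and the back (1st, last, 2nd, 2nd-last, ...).
Working it through for "clusterv": intermediate "clust", final "ctlsu".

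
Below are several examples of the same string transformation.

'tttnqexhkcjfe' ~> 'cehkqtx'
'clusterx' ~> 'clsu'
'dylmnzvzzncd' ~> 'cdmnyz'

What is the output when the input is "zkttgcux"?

cktx

Looking at the pairs, the operation is to sort the characters into alphabetical order, then keep every other character starting from the first (positions 1st, 3rd, 5th, ...).
Applying both steps to "zkttgcux": "cgkttuxz", then "cktx".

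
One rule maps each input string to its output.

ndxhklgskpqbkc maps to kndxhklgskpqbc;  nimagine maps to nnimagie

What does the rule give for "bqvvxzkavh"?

The pattern: move the last character to the front, then swap the first and last characters.
Applying that to "bqvvxzkavh" gives "vbqvvxzkah".

vbqvvxzkah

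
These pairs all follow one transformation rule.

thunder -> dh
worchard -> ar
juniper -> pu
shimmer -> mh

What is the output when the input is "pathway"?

The pattern: reverse the string, then keep one character in every 3, starting at position 3 (positions 3rd, 6th, 9th, ...).
On "pathway": the first step gives "yawhtap", and the second then gives "wa".

wa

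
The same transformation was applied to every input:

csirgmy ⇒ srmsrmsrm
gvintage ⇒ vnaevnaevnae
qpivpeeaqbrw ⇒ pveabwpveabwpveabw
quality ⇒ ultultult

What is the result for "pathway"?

ahaahaaha

The pattern: keep every other character starting from the second (positions 2nd, 4th, 6th, ...), then write the whole string 3 times in a row.
Applying both steps to "pathway": "aha", then "ahaahaaha".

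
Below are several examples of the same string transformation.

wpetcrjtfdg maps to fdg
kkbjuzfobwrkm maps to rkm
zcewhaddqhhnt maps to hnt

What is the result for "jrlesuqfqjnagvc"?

Rule — keep only the last 3 characters.
On "jrlesuqfqjnagvc" that produces "gvc".

gvc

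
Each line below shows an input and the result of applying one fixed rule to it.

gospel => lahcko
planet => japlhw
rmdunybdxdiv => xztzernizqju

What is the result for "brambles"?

The transformation: swap the front and back halves of the string, then shift every letter 4 places backward in the alphabet (wrapping around).
On "brambles": the first step gives "blesbram", and the second then gives "xhaoxnwi".

xhaoxnwi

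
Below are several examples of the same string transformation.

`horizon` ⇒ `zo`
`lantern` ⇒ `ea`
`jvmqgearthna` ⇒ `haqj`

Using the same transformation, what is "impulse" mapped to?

The transformation: reverse the string, then keep one character in every 3, starting at position 3 (positions 3rd, 6th, 9th, ...).
Applying both steps to "impulse": "eslupmi", then "lm".

lm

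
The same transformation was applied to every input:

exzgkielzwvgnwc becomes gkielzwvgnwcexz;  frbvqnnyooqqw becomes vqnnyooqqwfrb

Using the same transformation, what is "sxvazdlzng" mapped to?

azdlzngsxv

What's happening: move the first 3 characters to the end (rotate left by 3).
On "sxvazdlzng" that produces "azdlzngsxv".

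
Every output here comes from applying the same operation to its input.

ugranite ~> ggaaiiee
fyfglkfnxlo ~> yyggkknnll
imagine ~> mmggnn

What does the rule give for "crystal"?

rrssaa

In each case the input is transformed by: keep every other character starting from the second (positions 2nd, 4th, 6th, ...), then double every character.
For "crystal", step one produces "rsa"; step two turns that into "rrssaa".
(Check on "fyfglkfnxlo": → "ygknl" → "yyggkknnll" ✓)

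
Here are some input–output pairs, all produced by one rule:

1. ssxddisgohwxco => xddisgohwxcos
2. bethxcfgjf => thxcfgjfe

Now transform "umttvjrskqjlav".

The rule is to delete the first character, then move the first character to the end.
Working it through for "umttvjrskqjlav": intermediate "mttvjrskqjlav", final "ttvjrskqjlavm".

ttvjrskqjlavm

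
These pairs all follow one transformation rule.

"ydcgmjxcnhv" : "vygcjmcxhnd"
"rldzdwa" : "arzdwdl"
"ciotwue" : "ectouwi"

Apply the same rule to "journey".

yjrueno

Rule — swap each adjacent pair of characters (1↔2, 3↔4, ...), then swap the first and last characters.
"journey" → "ojrueny" → "yjrueno".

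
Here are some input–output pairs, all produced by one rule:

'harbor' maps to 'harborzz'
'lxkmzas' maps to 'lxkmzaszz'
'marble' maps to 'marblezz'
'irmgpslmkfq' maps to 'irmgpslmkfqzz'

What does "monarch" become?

Rule — append "zz".
So "monarch" becomes "monarchzz".

monarchzz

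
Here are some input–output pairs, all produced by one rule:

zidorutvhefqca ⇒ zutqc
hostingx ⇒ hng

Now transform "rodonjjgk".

Rule — swap each adjacent pair of characters (1↔2, 3↔4, ...), then keep one character in every 3, starting at position 2 (positions 2nd, 5th, 8th, ...).
"rodonjjgk" → "orodjngjk" → "rjj".

rjj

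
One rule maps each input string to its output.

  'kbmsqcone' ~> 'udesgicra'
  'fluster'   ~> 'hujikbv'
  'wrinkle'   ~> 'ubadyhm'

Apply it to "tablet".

The pattern: shift every letter 10 places backward in the alphabet (wrapping around), then reverse the string.
Working it through for "tablet": intermediate "jqrbuj", final "jubrqj".

jubrqj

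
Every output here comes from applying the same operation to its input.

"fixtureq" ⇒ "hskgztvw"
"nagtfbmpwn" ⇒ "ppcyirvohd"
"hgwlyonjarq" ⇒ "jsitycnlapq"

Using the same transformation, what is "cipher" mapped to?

The rule is to take characters alternately from the front and the back (1st, last, 2nd, 2nd-last, ...), then shift every letter 2 places forward in the alphabet (wrapping around).
For "cipher" the result is "etkgrj".
(Check on "fixtureq": → "fqiexrtu" → "hskgztvw" ✓)

etkgrj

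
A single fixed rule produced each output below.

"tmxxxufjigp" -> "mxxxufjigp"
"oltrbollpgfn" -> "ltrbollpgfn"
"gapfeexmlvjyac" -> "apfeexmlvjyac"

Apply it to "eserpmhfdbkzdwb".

serpmhfdbkzdwb

The transformation: delete the first character.
"eserpmhfdbkzdwb" → "serpmhfdbkzdwb".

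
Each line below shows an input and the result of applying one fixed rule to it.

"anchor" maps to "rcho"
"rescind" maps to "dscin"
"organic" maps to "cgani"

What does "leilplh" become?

In each case the input is transformed by: delete the first 2 characters, then move the last character to the front.
Doing the same to "leilplh": "hilpl".

hilpl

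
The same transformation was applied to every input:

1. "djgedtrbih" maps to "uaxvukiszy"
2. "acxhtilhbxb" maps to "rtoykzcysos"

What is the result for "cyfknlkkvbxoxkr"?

In each case the input is transformed by: shift every letter 9 places backward in the alphabet (wrapping around).
"cyfknlkkvbxoxkr" → "tpwbecbbmsofobi".

tpwbecbbmsofobi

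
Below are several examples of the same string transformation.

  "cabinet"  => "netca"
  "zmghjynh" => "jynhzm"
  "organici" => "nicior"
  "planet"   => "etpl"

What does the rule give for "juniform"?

formju

What's happening: move the first 2 characters to the end (rotate left by 2), then delete the first 2 characters.
On "juniform" that produces "formju".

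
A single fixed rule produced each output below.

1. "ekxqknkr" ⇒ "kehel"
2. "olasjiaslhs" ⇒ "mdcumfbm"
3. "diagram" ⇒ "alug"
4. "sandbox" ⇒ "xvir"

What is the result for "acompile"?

gjcfy

The rule is to delete the first 3 characters, then shift every letter 6 places backward in the alphabet (wrapping around).
Working it through for "acompile": intermediate "mpile", final "gjcfy".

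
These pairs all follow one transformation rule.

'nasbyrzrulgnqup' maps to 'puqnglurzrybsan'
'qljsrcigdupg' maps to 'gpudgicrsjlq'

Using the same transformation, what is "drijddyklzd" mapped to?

dzlkyddjird

The rule is to reverse the string.
Applying that to "drijddyklzd" gives "dzlkyddjird".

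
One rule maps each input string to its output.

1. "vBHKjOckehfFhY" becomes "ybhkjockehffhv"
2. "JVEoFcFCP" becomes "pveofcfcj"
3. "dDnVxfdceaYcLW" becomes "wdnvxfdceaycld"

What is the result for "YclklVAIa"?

Rule — swap the first and last characters, then convert every letter to lowercase.
"YclklVAIa" → "aclklVAIY" → "aclklvaiy".

aclklvaiy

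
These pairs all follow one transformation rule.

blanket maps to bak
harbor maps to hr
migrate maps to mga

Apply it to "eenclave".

enl

What's happening: keep every other character starting from the first (positions 1st, 3rd, 5th, ...), then delete the last character.
For "eenclave", step one produces "enlv"; step two turns that into "enl".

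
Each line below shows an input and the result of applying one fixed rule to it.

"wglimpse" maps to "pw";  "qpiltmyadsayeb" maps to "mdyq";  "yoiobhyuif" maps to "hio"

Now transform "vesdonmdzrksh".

In each case the input is transformed by: move the first 3 characters to the end (rotate left by 3), then keep one character in every 3, starting at position 3 (positions 3rd, 6th, 9th, ...).
For "vesdonmdzrksh" the result is "nzse".

nzse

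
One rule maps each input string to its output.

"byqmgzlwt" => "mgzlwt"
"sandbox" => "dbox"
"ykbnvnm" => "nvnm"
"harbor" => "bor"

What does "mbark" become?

Each output is the input with this applied: delete the first 3 characters.
"mbark" → "rk".

rk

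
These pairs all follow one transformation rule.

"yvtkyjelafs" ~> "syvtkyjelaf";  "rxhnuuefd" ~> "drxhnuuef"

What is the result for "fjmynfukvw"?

wfjmynfukv

Looking at the pairs, the operation is to move the last character to the front.
Doing the same to "fjmynfukvw": "wfjmynfukv".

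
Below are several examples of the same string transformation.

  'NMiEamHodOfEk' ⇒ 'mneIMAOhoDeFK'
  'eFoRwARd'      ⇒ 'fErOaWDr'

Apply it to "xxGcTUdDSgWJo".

XXCgutdDGsjwO

The transformation: swap each adjacent pair of characters (1↔2, 3↔4, ...), then flip the case of every letter.
"xxGcTUdDSgWJo" → "xxcGUTDdgSJWo" → "XXCgutdDGsjwO".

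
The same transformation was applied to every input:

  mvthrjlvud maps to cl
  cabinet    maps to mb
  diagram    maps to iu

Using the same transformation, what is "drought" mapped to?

Each output is the input with this applied: shift every letter 8 places forward in the alphabet (wrapping around), then keep only the last 2 characters.
For "drought", step one produces "lzwcopb"; step two turns that into "pb".

pb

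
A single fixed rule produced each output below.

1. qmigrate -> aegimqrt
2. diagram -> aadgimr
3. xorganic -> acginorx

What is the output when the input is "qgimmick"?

The transformation: sort the characters into alphabetical order.
"qgimmick" → "cgiikmmq".

cgiikmmq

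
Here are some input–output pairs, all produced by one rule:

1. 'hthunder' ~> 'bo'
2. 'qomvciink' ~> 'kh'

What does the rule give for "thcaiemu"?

Rule — shift every letter 3 places backward in the alphabet (wrapping around), then keep only the last 2 characters.
Applying both steps to "thcaiemu": "qezxfbjr", then "jr".
(Check on "qomvciink": → "nljszffkh" → "kh" ✓)

jr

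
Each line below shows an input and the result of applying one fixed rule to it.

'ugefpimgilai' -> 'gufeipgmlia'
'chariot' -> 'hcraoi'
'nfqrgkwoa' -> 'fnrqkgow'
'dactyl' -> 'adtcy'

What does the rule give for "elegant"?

legena

What's happening: delete the last character, then swap each adjacent pair of characters (1↔2, 3↔4, ...).
Applying both steps to "elegant": "elegan", then "legena".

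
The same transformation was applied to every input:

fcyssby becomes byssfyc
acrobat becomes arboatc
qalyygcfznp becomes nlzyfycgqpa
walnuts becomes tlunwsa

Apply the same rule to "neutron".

ourtnne

Rule — take characters alternately from the front and the back (1st, last, 2nd, 2nd-last, ...), then move the first 3 characters to the end (rotate left by 3).
So "neutron" becomes "ourtnne".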